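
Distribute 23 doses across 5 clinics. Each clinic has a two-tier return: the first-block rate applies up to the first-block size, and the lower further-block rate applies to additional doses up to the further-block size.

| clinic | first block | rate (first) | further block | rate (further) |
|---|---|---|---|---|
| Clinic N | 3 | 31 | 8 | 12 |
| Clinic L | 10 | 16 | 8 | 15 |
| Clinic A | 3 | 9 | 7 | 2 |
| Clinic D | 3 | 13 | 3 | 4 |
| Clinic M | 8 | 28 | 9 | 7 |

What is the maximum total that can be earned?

507

Rank every tier by rate: Clinic N/tier1 31 > Clinic M/tier1 28 > Clinic L/tier1 16 > Clinic L/tier2 15 > Clinic D/tier1 13 > Clinic N/tier2 12 > Clinic A/tier1 9 > Clinic M/tier2 7 > Clinic D/tier2 4 > Clinic A/tier2 2.
Clinic N tier1 at 31: fill all 3 — 20 left.
Clinic M tier1 at 28: fill all 8 — 12 left.
Clinic L/tier1 (16): +10 — 2 left.
2 remain; put them into Clinic L tier2 at 15.
Total = 31×3 + 28×8 + 16×10 + 15×2 = 507.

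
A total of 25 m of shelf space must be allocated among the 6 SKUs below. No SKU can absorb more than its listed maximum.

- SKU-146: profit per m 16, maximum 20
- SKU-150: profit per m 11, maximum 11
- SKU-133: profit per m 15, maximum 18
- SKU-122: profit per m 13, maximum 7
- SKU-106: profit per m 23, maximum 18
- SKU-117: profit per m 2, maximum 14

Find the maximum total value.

Order the SKUs by profit per m: SKU-106 23 > SKU-146 16 > SKU-133 15 > SKU-122 13 > SKU-150 11 > SKU-117 2.
SKU-106: +18 to 18 (cap) ; 7 left.
SKU-146 has room for 20 but only 7 remain, so it gets 7.
Total = 16×7 + 23×18 = 526.

526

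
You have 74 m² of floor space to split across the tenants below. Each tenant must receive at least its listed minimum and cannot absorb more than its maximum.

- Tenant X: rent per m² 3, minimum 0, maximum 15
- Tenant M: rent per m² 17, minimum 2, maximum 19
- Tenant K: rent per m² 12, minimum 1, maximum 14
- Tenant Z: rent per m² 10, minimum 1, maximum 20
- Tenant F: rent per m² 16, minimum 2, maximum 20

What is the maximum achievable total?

1014

Meeting every minimum uses 0+2+1+1+2 = 6 m², leaving 68.
Highest rent per m² first: Tenant M 17 > Tenant F 16 > Tenant K 12 > Tenant Z 10 > Tenant X 3.
Tenant M: +17 to 19 (cap) ; 51 left.
Tenant F: +18 to 20 (cap) ; 33 left.
Give Tenant K 13 more to hit its cap of 14 ; 20 left.
Tenant Z: +19 to 20 (cap) ; 1 left.
Tenant X has room for 15 more but only 1 remain, so it gets 1.
Total = 3×1 + 17×19 + 12×14 + 10×20 + 16×20 = 1014.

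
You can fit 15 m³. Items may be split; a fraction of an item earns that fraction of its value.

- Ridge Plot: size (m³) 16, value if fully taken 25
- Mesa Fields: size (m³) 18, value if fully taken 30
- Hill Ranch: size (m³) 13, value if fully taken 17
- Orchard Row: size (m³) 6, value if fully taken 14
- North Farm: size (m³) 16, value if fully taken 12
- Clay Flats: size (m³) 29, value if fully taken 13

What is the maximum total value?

29

Rank by value-to-size ratio: Orchard Row 14/6≈2.33, Mesa Fields 30/18≈1.67, Ridge Plot 25/16≈1.56, Hill Ranch 17/13≈1.31, North Farm 12/16≈0.75, Clay Flats 13/29≈0.448.
All 6 m³ of Orchard Row fit (value 14) ; 9 remain.
9 m³ left: a 9/18 share of Mesa Fields gives 30×9/18 = 15.
Total value = 29.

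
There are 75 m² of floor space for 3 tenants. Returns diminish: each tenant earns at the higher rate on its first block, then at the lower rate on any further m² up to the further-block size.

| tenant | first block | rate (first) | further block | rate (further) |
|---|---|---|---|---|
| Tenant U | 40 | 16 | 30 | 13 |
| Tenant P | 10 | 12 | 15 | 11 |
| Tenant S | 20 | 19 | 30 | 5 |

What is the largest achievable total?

Rank every tier by rate: Tenant S/first 19 > Tenant U/first 16 > Tenant U/second 13 > Tenant P/first 12 > Tenant P/second 11 > Tenant S/second 5.
Tenant S/first (19): +20 → 55 left.
Tenant U first at 16: fill all 40 → 15 left.
Tenant U/second: +15 of 30 at 13; pool empty.
Total = 19×20 + 16×40 + 13×15 = 1215.

1215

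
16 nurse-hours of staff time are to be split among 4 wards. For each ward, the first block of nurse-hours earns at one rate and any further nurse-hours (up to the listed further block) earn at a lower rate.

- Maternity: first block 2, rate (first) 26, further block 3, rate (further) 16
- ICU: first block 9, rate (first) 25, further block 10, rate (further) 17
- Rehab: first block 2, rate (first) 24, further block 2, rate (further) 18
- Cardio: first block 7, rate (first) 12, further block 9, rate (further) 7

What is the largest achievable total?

378

Order all 8 blocks by rate: Maternity/T1 26 > ICU/T1 25 > Rehab/T1 24 > Rehab/T2 18 > ICU/T2 17 > Maternity/T2 16 > Cardio/T1 12 > Cardio/T2 7.
Maternity/T1 (26): +2 — 14 left.
Fill ICU T1 block (9 at 25) — 5 left.
Rehab/T1 (24): +2 — 3 left.
Fill Rehab T2 block (2 at 18) — 1 left.
1 remain; put them into ICU T2 at 17.
Total = 26×2 + 25×9 + 24×2 + 18×2 + 17×1 = 378.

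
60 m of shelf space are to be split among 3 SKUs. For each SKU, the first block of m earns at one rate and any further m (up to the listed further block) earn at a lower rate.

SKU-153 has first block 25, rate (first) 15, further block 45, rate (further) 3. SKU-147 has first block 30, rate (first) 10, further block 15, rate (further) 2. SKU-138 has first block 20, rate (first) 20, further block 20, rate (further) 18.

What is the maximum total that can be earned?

Rank every tier by rate: SKU-138/T1 20 > SKU-138/T2 18 > SKU-153/T1 15 > SKU-147/T1 10 > SKU-153/T2 3 > SKU-147/T2 2.
Fill SKU-138 T1 block (20 at 20) ; 40 left.
SKU-138/T2 (18): +20 ; 20 left.
20 remain; put them into SKU-153 T1 at 15.
Total = 20×20 + 18×20 + 15×20 = 1060.

1060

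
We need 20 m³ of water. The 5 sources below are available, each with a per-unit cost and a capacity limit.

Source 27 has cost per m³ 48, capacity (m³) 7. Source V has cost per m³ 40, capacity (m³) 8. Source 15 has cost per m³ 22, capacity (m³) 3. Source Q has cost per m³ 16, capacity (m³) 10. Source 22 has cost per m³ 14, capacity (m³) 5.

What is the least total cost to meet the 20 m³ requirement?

Fill from the cheapest source first.
Source 22 at 14: take all 5 m³ ; 15 still needed.
Source Q (16): use full 10 ; 5 m³ to go.
Source 15 (22): use full 3 ; 2 m³ to go.
Take 2 from Source V at 40 to finish.
Source 27: unused.
Cost = 5×14 + 10×16 + 3×22 + 2×40 = 376.

376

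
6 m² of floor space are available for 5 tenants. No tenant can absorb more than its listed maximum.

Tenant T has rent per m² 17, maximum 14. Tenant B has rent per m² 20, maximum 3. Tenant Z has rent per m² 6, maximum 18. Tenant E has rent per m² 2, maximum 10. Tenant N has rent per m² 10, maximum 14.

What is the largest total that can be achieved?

Highest rent per m² first: Tenant B 20 > Tenant T 17 > Tenant N 10 > Tenant Z 6 > Tenant E 2.
Tenant B: +3 to 3 (cap) — 3 left.
Only 3 left; Tenant T takes them to reach 3.
Total = 17×3 + 20×3 = 111.

111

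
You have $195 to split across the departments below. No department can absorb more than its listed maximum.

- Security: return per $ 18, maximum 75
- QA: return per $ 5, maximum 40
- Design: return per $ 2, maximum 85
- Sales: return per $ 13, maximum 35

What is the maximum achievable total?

Order the departments by return per $: Security 18 > Sales 13 > QA 5 > Design 2.
Give Security 75 to hit its cap of 75 → 120 left.
Sales takes 35 to reach its cap of 35 → 85 left.
Give QA 40 to hit its cap of 40 → 45 left.
Design has room for 85 but only 45 remain, so it gets 45.
Total = 18×75 + 5×40 + 2×45 + 13×35 = 2095.

2095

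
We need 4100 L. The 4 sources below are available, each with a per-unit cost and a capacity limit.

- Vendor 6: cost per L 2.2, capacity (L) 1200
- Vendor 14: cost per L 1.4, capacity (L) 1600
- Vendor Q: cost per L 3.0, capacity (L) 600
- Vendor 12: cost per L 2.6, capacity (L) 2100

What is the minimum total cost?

Fill from the cheapest source first.
Vendor 14 (1.4): use full 1600 — 2500 L to go.
Vendor 6 (2.2): use full 1200 — 1300 L to go.
Vendor 12 (2.6): take the remaining 1300 — done.
Vendor Q: unused.
Cost = 1600×1.4 + 1200×2.2 + 1300×2.6 = 8260.

8260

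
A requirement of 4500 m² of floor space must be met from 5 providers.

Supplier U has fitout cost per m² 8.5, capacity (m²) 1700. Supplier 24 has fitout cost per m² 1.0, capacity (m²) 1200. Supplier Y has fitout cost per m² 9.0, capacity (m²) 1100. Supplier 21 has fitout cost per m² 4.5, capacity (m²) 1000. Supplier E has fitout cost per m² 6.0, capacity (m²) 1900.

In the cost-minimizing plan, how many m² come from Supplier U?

400

Fill from the cheapest provider first.
Supplier 24 (1.0): use full 1200 ; 3300 m² to go.
Supplier 21 at 4.5: take all 1000 m² ; 2300 still needed.
Supplier E at 6.0: take all 1900 m² ; 400 still needed.
Take 400 from Supplier U at 8.5 to finish.
Supplier Y: unused.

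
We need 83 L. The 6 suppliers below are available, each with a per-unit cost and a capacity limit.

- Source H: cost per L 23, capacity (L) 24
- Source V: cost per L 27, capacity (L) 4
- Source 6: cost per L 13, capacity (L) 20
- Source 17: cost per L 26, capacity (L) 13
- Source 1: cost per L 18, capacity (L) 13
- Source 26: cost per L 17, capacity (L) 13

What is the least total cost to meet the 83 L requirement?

Fill from the cheapest supplier first.
Take 20 from Source 6 at 13 → need 63 more.
Take 13 from Source 26 at 17 → need 50 more.
Source 1 at 18: take all 13 L → 37 still needed.
Source H (23): use full 24 → 13 L to go.
Source 17 at 26: take all 13 L → 0 still needed.
Source V: unused.
Cost = 20×13 + 13×17 + 13×18 + 24×23 + 13×26 = 1605.

1605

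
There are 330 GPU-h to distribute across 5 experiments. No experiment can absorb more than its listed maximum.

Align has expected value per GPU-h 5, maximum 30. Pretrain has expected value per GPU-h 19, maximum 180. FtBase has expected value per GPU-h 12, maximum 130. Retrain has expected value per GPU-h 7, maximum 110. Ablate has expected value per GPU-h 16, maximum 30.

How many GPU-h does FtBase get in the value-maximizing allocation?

120

Order the experiments by expected value per GPU-h: Pretrain 19 > Ablate 16 > FtBase 12 > Retrain 7 > Align 5.
Pretrain: +180 to 180 (cap) — 150 left.
Ablate takes 30 to reach its cap of 30 — 120 left.
Only 120 left; FtBase takes them to reach 120.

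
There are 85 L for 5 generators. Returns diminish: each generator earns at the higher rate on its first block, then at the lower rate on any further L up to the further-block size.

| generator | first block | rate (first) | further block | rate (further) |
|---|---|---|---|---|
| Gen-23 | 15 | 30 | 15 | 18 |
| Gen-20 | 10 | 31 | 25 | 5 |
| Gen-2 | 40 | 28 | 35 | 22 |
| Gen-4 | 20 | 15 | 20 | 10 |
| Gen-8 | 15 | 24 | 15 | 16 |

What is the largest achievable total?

Rank every tier by rate: Gen-20/first 31 > Gen-23/first 30 > Gen-2/first 28 > Gen-8/first 24 > Gen-2/second 22 > Gen-23/second 18 > Gen-8/second 16 > Gen-4/first 15 > Gen-4/second 10 > Gen-20/second 5.
Gen-20 first at 31: fill all 10 ; 75 left.
Fill Gen-23 first block (15 at 30) ; 60 left.
Gen-2/first (28): +40 ; 20 left.
Fill Gen-8 first block (15 at 24) ; 5 left.
5 remain; put them into Gen-2 second at 22.
Total = 31×10 + 30×15 + 28×40 + 24×15 + 22×5 = 2350.

2350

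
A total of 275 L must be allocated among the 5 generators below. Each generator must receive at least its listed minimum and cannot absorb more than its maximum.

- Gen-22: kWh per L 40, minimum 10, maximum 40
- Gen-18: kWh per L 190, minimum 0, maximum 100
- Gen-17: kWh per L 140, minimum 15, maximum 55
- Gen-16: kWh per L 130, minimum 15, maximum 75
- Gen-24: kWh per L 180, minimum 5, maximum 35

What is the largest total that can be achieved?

Meeting every minimum uses 10+0+15+15+5 = 45 L, leaving 230.
Highest kWh per L first: Gen-18 190 > Gen-24 180 > Gen-17 140 > Gen-16 130 > Gen-22 40.
Give Gen-18 100 more to hit its cap of 100 → 130 left.
Give Gen-24 30 more to hit its cap of 35 → 100 left.
Gen-17 takes 40 more to reach its cap of 55 → 60 left.
Gen-16: +60 to 75 (cap) → 0 left.
Total = 40×10 + 190×100 + 140×55 + 130×75 + 180×35 = 43150.

43150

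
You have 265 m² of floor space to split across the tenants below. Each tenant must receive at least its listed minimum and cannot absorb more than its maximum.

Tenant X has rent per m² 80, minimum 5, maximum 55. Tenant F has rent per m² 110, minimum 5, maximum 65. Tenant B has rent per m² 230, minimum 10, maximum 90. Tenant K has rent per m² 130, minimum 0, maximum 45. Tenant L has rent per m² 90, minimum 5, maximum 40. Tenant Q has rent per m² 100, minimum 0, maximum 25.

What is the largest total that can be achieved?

Meeting every minimum uses 5+5+10+0+5+0 = 25 m², leaving 240.
Rank by rent per m²: Tenant B 230 > Tenant K 130 > Tenant F 110 > Tenant Q 100 > Tenant L 90 > Tenant X 80.
Give Tenant B 80 more to hit its cap of 90 ; 160 left.
Tenant K: +45 to 45 (cap) ; 115 left.
Give Tenant F 60 more to hit its cap of 65 ; 55 left.
Tenant Q: +25 to 25 (cap) ; 30 left.
Tenant L: +30 (room for 35) → 35. Pool exhausted.
Total = 80×5 + 110×65 + 230×90 + 130×45 + 90×35 + 100×25 = 39750.

39750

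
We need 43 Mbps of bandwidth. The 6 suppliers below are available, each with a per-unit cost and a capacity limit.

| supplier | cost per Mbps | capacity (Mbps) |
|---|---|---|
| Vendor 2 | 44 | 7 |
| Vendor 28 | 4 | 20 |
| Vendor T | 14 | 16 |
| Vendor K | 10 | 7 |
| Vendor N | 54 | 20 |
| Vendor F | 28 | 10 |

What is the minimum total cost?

374

Cheapest first:
Vendor 28 at 4: take all 20 Mbps → 23 still needed.
Take 7 from Vendor K at 10 → need 16 more.
Vendor T at 14: take all 16 Mbps → 0 still needed.
Vendor F, Vendor 2, Vendor N: unused.
Cost = 20×4 + 7×10 + 16×14 = 374.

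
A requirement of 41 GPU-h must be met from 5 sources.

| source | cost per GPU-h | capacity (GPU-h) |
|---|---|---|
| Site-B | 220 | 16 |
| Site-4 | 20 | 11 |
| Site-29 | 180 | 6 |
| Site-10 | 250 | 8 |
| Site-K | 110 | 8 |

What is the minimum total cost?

Use sources in increasing cost order.
Site-4 (20): use full 11 — 30 GPU-h to go.
Site-K at 110: take all 8 GPU-h — 22 still needed.
Take 6 from Site-29 at 180 — need 16 more.
Site-B (220): use full 16 — 0 GPU-h to go.
Site-10: unused.
Cost = 11×20 + 8×110 + 6×180 + 16×220 = 5700.

5700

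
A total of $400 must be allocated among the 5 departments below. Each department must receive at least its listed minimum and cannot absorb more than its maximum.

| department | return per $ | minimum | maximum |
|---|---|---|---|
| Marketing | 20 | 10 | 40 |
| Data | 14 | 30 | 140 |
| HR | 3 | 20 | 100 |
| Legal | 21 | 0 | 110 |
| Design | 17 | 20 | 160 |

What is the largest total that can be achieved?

6870

Meeting every minimum uses 10+30+20+0+20 = 80 $, leaving 320.
Order the departments by return per $: Legal 21 > Marketing 20 > Design 17 > Data 14 > HR 3.
Legal takes 110 more to reach its cap of 110 ; 210 left.
Marketing takes 30 more to reach its cap of 40 ; 180 left.
Design takes 140 more to reach its cap of 160 ; 40 left.
Data has room for 110 more but only 40 remain, so it gets 70.
Total = 20×40 + 14×70 + 3×20 + 21×110 + 17×160 = 6870.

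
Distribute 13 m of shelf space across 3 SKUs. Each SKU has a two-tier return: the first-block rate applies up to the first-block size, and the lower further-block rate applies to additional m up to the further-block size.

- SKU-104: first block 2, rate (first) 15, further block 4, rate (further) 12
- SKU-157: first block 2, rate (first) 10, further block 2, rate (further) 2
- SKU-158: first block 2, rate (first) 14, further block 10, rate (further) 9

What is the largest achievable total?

153

Treat each block as its own option and order by rate: SKU-104/tier1 15 > SKU-158/tier1 14 > SKU-104/tier2 12 > SKU-157/tier1 10 > SKU-158/tier2 9 > SKU-157/tier2 2.
Fill SKU-104 tier1 block (2 at 15) — 11 left.
Fill SKU-158 tier1 block (2 at 14) — 9 left.
Fill SKU-104 tier2 block (4 at 12) — 5 left.
SKU-157 tier1 at 10: fill all 2 — 3 left.
3 remain; put them into SKU-158 tier2 at 9.
Total = 15×2 + 14×2 + 12×4 + 10×2 + 9×3 = 153.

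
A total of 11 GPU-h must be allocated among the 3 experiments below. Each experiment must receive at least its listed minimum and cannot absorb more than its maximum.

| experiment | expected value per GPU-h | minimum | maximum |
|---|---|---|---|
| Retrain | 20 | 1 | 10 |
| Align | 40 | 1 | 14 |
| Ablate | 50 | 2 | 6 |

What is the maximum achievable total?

480

Meeting every minimum uses 1+1+2 = 4 GPU-h, leaving 7.
Rank by expected value per GPU-h: Ablate 50 > Align 40 > Retrain 20.
Ablate: +4 to 6 (cap) — 3 left.
Only 3 left; Align takes them to reach 4.
Total = 20×1 + 40×4 + 50×6 = 480.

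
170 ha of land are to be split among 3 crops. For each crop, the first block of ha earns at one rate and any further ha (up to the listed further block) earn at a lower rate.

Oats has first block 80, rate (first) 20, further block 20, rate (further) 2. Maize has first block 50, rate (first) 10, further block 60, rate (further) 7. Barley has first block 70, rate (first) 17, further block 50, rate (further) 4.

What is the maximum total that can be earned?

2990

Order all 6 blocks by rate: Oats/first 20 > Barley/first 17 > Maize/first 10 > Maize/second 7 > Barley/second 4 > Oats/second 2.
Oats first at 20: fill all 80 → 90 left.
Fill Barley first block (70 at 17) → 20 left.
Maize/first: +20 of 50 at 10; pool empty.
Total = 20×80 + 17×70 + 10×20 = 2990.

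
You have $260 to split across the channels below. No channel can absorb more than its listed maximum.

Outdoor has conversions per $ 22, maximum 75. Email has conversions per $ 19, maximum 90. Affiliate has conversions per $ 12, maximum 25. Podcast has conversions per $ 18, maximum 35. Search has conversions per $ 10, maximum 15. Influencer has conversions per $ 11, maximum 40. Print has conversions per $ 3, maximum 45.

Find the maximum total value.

Rank by conversions per $: Outdoor 22 > Email 19 > Podcast 18 > Affiliate 12 > Influencer 11 > Search 10 > Print 3.
Outdoor: +75 to 75 (cap) — 185 left.
Email: +90 to 90 (cap) — 95 left.
Podcast: +35 to 35 (cap) — 60 left.
Give Affiliate 25 to hit its cap of 25 — 35 left.
Influencer: +35 (room for 40) → 35. Pool exhausted.
Total = 22×75 + 19×90 + 12×25 + 18×35 + 11×35 = 4675.

4675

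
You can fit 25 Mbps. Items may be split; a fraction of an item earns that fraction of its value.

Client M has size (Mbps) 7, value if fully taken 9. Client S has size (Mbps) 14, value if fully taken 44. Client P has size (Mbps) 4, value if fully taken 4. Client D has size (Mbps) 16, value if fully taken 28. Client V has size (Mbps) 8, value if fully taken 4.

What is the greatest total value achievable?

Sort by value density: Client S 44/14≈3.14, Client D 28/16≈1.75, Client M 9/7≈1.29, Client P 4/4≈1, Client V 4/8≈0.5.
Client S: take in full, 14 Mbps for value 44 → 11 left.
Only 11 Mbps remain; take 11/16 of Client D for value 28×11/16 = 19.25.
Total value = 63.25.

63.25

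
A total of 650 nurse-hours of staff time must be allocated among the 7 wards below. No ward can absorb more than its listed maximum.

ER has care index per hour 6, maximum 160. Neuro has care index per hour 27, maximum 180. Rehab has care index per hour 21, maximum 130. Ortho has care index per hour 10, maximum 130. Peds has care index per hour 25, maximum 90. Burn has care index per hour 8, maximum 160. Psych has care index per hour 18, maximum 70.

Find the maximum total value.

12800

Order the wards by care index per hour: Neuro 27 > Peds 25 > Rehab 21 > Psych 18 > Ortho 10 > Burn 8 > ER 6.
Neuro takes 180 to reach its cap of 180 ; 470 left.
Peds: +90 to 90 (cap) ; 380 left.
Give Rehab 130 to hit its cap of 130 ; 250 left.
Psych: +70 to 70 (cap) ; 180 left.
Ortho takes 130 to reach its cap of 130 ; 50 left.
Burn has room for 160 but only 50 remain, so it gets 50.
Total = 27×180 + 21×130 + 10×130 + 25×90 + 8×50 + 18×70 = 12800.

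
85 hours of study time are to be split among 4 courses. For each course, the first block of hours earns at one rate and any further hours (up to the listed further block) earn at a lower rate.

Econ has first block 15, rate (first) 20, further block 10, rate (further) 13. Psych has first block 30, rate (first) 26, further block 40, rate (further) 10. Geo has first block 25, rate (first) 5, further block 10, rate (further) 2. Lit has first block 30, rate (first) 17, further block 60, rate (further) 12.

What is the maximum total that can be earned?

Treat each block as its own option and order by rate: Psych/first 26 > Econ/first 20 > Lit/first 17 > Econ/second 13 > Lit/second 12 > Psych/second 10 > Geo/first 5 > Geo/second 2.
Fill Psych first block (30 at 26) → 55 left.
Fill Econ first block (15 at 20) → 40 left.
Lit first at 17: fill all 30 → 10 left.
Econ/second (13): +10 → 0 left.
Total = 26×30 + 20×15 + 17×30 + 13×10 = 1720.

1720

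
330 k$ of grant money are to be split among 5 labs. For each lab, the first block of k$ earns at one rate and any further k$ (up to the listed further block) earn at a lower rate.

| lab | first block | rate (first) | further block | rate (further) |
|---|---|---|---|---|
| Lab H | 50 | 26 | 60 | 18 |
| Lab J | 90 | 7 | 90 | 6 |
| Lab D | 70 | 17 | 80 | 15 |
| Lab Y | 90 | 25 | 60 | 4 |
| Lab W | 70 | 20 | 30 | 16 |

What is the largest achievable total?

7050

Order all 10 blocks by rate: Lab H/first 26 > Lab Y/first 25 > Lab W/first 20 > Lab H/second 18 > Lab D/first 17 > Lab W/second 16 > Lab D/second 15 > Lab J/first 7 > Lab J/second 6 > Lab Y/second 4.
Fill Lab H first block (50 at 26) → 280 left.
Lab Y first at 25: fill all 90 → 190 left.
Lab W/first (20): +70 → 120 left.
Lab H/second (18): +60 → 60 left.
Lab D first at 17: only 60 left, fill 60.
Total = 26×50 + 25×90 + 20×70 + 18×60 + 17×60 = 7050.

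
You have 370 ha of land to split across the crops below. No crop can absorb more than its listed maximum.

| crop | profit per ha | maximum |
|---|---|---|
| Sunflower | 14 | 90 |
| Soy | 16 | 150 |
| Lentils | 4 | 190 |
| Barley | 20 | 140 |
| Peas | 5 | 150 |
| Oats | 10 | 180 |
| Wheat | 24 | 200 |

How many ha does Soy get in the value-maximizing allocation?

30

Order the crops by profit per ha: Wheat 24 > Barley 20 > Soy 16 > Sunflower 14 > Oats 10 > Peas 5 > Lentils 4.
Give Wheat 200 to hit its cap of 200 → 170 left.
Give Barley 140 to hit its cap of 140 → 30 left.
Soy: +30 (room for 150) → 30. Pool exhausted.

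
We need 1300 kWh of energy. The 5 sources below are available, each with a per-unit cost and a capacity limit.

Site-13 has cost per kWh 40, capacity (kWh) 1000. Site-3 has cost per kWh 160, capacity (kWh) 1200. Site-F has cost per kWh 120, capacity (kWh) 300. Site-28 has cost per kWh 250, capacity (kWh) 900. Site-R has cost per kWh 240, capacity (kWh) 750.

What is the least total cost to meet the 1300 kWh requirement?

Fill from the cheapest source first.
Site-13 at 40: take all 1000 kWh → 300 still needed.
Site-F at 120: take all 300 kWh → 0 still needed.
Site-3, Site-R, Site-28: unused.
Cost = 1000×40 + 300×120 = 76000.

76000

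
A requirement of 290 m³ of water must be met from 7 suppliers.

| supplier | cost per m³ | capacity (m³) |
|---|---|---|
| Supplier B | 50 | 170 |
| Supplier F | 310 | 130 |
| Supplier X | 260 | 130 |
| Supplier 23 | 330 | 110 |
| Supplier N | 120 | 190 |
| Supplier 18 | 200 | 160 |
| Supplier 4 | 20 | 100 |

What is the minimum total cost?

Cheapest first:
Supplier 4 at 20: take all 100 m³ → 190 still needed.
Supplier B (50): use full 170 → 20 m³ to go.
Supplier N (120): take the remaining 20 → done.
Supplier 18, Supplier X, Supplier F, Supplier 23: unused.
Cost = 100×20 + 170×50 + 20×120 = 12900.

12900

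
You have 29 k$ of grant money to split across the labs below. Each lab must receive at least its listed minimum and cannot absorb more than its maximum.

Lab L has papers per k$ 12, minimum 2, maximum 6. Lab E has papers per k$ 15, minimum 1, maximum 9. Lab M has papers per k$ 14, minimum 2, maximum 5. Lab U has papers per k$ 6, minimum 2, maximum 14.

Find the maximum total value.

331

Meeting every minimum uses 2+1+2+2 = 7 k$, leaving 22.
Rank by papers per k$: Lab E 15 > Lab M 14 > Lab L 12 > Lab U 6.
Lab E takes 8 more to reach its cap of 9 ; 14 left.
Give Lab M 3 more to hit its cap of 5 ; 11 left.
Lab L takes 4 more to reach its cap of 6 ; 7 left.
Lab U has room for 12 more but only 7 remain, so it gets 9.
Total = 12×6 + 15×9 + 14×5 + 6×9 = 331.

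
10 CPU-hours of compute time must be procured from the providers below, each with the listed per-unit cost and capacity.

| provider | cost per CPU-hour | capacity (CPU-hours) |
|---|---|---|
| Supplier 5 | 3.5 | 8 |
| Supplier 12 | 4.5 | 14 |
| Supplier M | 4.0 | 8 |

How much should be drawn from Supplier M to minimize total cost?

2

Fill from the cheapest provider first.
Take 8 from Supplier 5 at 3.5 ; need 2 more.
Take 2 from Supplier M at 4.0 to finish.
Supplier 12: unused.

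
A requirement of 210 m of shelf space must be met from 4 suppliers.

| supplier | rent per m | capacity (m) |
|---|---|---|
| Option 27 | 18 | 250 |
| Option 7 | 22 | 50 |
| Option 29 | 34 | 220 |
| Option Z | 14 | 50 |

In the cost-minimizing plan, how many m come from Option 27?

Use suppliers in increasing cost order.
Option Z (14): use full 50 → 160 m to go.
Option 27 at 18: take 160 of its 250 → requirement met.
Option 7, Option 29: unused.

160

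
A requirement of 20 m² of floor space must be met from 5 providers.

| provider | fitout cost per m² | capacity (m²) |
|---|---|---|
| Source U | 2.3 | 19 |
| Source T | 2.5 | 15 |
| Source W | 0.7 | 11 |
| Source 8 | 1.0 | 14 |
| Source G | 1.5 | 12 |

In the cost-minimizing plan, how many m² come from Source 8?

Fill from the cheapest provider first.
Take 11 from Source W at 0.7 ; need 9 more.
Source 8 at 1.0: take 9 of its 14 ; requirement met.
Source G, Source U, Source T: unused.

9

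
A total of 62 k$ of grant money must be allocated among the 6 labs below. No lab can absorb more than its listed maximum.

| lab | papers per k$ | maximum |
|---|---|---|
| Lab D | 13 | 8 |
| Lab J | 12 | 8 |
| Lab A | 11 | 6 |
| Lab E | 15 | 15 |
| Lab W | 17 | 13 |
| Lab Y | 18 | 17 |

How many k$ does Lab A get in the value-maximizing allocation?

Highest papers per k$ first: Lab Y 18 > Lab W 17 > Lab E 15 > Lab D 13 > Lab J 12 > Lab A 11.
Lab Y takes 17 to reach its cap of 17 ; 45 left.
Give Lab W 13 to hit its cap of 13 ; 32 left.
Give Lab E 15 to hit its cap of 15 ; 17 left.
Give Lab D 8 to hit its cap of 8 ; 9 left.
Lab J takes 8 to reach its cap of 8 ; 1 left.
Lab A: +1 (room for 6) → 1. Pool exhausted.

1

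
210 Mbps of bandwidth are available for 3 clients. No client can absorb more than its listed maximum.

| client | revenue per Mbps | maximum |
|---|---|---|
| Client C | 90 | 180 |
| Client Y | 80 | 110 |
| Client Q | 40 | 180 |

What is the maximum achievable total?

Highest revenue per Mbps first: Client C 90 > Client Y 80 > Client Q 40.
Client C: +180 to 180 (cap) ; 30 left.
Client Y has room for 110 but only 30 remain, so it gets 30.
Total = 90×180 + 80×30 = 18600.

18600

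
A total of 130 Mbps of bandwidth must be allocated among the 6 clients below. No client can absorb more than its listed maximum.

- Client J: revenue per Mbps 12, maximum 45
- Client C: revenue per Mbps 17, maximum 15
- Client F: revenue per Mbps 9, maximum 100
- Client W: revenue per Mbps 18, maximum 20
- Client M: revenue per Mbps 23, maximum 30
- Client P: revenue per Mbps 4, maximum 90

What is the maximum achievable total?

2025

Rank by revenue per Mbps: Client M 23 > Client W 18 > Client C 17 > Client J 12 > Client F 9 > Client P 4.
Give Client M 30 to hit its cap of 30 ; 100 left.
Client W takes 20 to reach its cap of 20 ; 80 left.
Client C takes 15 to reach its cap of 15 ; 65 left.
Client J: +45 to 45 (cap) ; 20 left.
Client F: +20 (room for 100) → 20. Pool exhausted.
Total = 12×45 + 17×15 + 9×20 + 18×20 + 23×30 = 2025.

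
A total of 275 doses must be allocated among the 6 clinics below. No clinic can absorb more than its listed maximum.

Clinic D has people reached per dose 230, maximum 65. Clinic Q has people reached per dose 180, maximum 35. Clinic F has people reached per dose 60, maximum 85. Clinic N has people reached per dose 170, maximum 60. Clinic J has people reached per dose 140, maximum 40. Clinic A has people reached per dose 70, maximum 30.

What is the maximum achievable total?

Rank by people reached per dose: Clinic D 230 > Clinic Q 180 > Clinic N 170 > Clinic J 140 > Clinic A 70 > Clinic F 60.
Clinic D: +65 to 65 (cap) — 210 left.
Clinic Q: +35 to 35 (cap) — 175 left.
Clinic N takes 60 to reach its cap of 60 — 115 left.
Give Clinic J 40 to hit its cap of 40 — 75 left.
Give Clinic A 30 to hit its cap of 30 — 45 left.
Only 45 left; Clinic F takes them to reach 45.
Total = 230×65 + 180×35 + 60×45 + 170×60 + 140×40 + 70×30 = 41850.

41850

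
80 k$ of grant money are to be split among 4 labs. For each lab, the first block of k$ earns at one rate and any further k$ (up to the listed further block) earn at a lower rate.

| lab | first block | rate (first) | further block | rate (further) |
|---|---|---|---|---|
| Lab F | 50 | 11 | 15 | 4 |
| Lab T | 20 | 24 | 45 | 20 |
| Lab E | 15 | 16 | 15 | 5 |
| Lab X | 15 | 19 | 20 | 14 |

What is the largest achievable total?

1665

Rank every tier by rate: Lab T/T1 24 > Lab T/T2 20 > Lab X/T1 19 > Lab E/T1 16 > Lab X/T2 14 > Lab F/T1 11 > Lab E/T2 5 > Lab F/T2 4.
Fill Lab T T1 block (20 at 24) — 60 left.
Lab T/T2 (20): +45 — 15 left.
Lab X T1 at 19: fill all 15 — 0 left.
Total = 24×20 + 20×45 + 19×15 = 1665.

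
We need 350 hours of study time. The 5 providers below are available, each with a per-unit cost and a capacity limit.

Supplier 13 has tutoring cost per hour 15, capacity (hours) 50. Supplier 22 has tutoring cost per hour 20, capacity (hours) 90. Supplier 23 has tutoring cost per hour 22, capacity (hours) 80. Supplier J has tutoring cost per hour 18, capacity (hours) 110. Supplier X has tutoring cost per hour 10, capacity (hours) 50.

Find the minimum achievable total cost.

Fill from the cheapest provider first.
Supplier X (10): use full 50 → 300 hours to go.
Take 50 from Supplier 13 at 15 → need 250 more.
Supplier J (18): use full 110 → 140 hours to go.
Supplier 22 at 20: take all 90 hours → 50 still needed.
Supplier 23 (22): take the remaining 50 → done.
Cost = 50×10 + 50×15 + 110×18 + 90×20 + 50×22 = 6130.

6130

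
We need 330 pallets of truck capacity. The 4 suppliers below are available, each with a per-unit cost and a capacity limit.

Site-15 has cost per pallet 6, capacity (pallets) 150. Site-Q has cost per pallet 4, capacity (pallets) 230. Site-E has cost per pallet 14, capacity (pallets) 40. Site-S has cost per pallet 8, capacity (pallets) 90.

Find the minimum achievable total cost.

1520

Cheapest first:
Site-Q at 4: take all 230 pallets — 100 still needed.
Take 100 from Site-15 at 6 to finish.
Site-S, Site-E: unused.
Cost = 230×4 + 100×6 = 1520.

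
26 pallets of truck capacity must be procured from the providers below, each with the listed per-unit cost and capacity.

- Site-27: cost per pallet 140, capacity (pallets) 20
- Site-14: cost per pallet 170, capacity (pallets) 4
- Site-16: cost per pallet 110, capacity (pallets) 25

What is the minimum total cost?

Cheapest first:
Site-16 at 110: take all 25 pallets → 1 still needed.
Site-27 (140): take the remaining 1 → done.
Site-14: unused.
Cost = 25×110 + 1×140 = 2890.

2890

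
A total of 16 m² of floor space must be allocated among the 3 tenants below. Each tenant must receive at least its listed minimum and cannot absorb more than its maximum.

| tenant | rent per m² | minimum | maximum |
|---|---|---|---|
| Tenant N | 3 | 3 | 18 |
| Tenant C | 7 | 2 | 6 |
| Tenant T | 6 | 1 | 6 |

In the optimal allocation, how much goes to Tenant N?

Meeting every minimum uses 3+2+1 = 6 m², leaving 10.
Rank by rent per m²: Tenant C 7 > Tenant T 6 > Tenant N 3.
Give Tenant C 4 more to hit its cap of 6 — 6 left.
Give Tenant T 5 more to hit its cap of 6 — 1 left.
Tenant N has room for 15 more but only 1 remain, so it gets 4.

4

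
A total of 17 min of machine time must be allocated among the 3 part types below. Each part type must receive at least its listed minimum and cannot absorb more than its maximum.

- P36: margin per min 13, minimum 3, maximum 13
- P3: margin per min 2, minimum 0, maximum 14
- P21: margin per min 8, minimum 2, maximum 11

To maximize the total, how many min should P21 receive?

Meeting every minimum uses 3+0+2 = 5 min, leaving 12.
Highest margin per min first: P36 13 > P21 8 > P3 2.
P36: +10 to 13 (cap) — 2 left.
P21 has room for 9 more but only 2 remain, so it gets 4.

4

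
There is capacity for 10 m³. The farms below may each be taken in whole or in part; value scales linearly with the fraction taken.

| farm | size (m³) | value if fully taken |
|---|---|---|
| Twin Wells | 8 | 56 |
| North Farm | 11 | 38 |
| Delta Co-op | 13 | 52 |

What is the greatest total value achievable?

64

Rank by value-to-size ratio: Twin Wells 56/8≈7, Delta Co-op 52/13≈4, North Farm 38/11≈3.45.
Twin Wells: take in full, 8 m³ for value 56 → 2 left.
Fill the last 2 m³ with part of Delta Co-op: 2/13 of it earns 8.
Total value = 64.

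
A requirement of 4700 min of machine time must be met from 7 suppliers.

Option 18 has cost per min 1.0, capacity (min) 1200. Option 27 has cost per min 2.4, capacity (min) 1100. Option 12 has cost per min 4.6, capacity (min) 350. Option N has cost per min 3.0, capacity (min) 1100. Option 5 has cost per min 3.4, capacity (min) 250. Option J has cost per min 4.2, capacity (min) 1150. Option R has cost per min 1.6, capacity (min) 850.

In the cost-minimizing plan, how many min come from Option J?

200

Use suppliers in increasing cost order.
Option 18 (1.0): use full 1200 — 3500 min to go.
Option R (1.6): use full 850 — 2650 min to go.
Take 1100 from Option 27 at 2.4 — need 1550 more.
Option N (3.0): use full 1100 — 450 min to go.
Option 5 at 3.4: take all 250 min — 200 still needed.
Take 200 from Option J at 4.2 to finish.
Option 12: unused.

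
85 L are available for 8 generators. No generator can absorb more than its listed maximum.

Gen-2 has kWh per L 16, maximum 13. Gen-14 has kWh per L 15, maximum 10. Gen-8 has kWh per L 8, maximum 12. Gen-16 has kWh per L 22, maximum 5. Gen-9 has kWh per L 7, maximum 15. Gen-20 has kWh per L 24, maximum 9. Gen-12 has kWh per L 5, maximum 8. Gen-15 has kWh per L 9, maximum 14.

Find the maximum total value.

Order the generators by kWh per L: Gen-20 24 > Gen-16 22 > Gen-2 16 > Gen-14 15 > Gen-15 9 > Gen-8 8 > Gen-9 7 > Gen-12 5.
Give Gen-20 9 to hit its cap of 9 — 76 left.
Give Gen-16 5 to hit its cap of 5 — 71 left.
Give Gen-2 13 to hit its cap of 13 — 58 left.
Gen-14 takes 10 to reach its cap of 10 — 48 left.
Gen-15 takes 14 to reach its cap of 14 — 34 left.
Gen-8: +12 to 12 (cap) — 22 left.
Give Gen-9 15 to hit its cap of 15 — 7 left.
Gen-12 has room for 8 but only 7 remain, so it gets 7.
Total = 16×13 + 15×10 + 8×12 + 22×5 + 7×15 + 24×9 + 5×7 + 9×14 = 1046.

1046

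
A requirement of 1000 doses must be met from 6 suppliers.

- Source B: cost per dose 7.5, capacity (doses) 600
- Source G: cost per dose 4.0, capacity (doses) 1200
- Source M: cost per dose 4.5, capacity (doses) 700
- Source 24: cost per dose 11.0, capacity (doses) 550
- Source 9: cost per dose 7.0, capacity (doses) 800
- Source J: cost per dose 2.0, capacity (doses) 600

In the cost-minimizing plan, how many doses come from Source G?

Use suppliers in increasing cost order.
Source J at 2.0: take all 600 doses → 400 still needed.
Source G (4.0): take the remaining 400 → done.
Source M, Source 9, Source B, Source 24: unused.

400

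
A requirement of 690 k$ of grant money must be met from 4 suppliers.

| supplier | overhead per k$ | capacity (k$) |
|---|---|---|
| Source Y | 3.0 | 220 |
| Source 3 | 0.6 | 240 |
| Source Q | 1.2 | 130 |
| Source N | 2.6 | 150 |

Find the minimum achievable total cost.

Fill from the cheapest supplier first.
Take 240 from Source 3 at 0.6 → need 450 more.
Source Q at 1.2: take all 130 k$ → 320 still needed.
Source N (2.6): use full 150 → 170 k$ to go.
Source Y at 3.0: take 170 of its 220 → requirement met.
Cost = 240×0.6 + 130×1.2 + 150×2.6 + 170×3.0 = 1200.

1200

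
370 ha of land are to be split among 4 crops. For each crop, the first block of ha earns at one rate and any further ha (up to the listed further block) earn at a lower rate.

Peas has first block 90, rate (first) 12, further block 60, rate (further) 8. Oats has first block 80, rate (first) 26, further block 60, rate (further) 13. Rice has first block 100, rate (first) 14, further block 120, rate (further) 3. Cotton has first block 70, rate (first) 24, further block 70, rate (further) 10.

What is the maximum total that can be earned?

6660

Treat each block as its own option and order by rate: Oats/first 26 > Cotton/first 24 > Rice/first 14 > Oats/second 13 > Peas/first 12 > Cotton/second 10 > Peas/second 8 > Rice/second 3.
Fill Oats first block (80 at 26) → 290 left.
Fill Cotton first block (70 at 24) → 220 left.
Rice/first (14): +100 → 120 left.
Oats/second (13): +60 → 60 left.
Peas/first: +60 of 90 at 12; pool empty.
Total = 26×80 + 24×70 + 14×100 + 13×60 + 12×60 = 6660.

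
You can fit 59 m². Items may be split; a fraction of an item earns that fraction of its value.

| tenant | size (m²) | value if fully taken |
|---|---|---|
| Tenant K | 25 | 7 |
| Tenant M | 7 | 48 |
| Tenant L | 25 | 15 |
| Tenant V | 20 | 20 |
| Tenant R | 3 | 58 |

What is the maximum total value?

Rank by value-to-size ratio: Tenant R 58/3≈19.3, Tenant M 48/7≈6.86, Tenant V 20/20≈1, Tenant L 15/25≈0.6, Tenant K 7/25≈0.28.
All 3 m² of Tenant R fit (value 58) — 56 remain.
All 7 m² of Tenant M fit (value 48) — 49 remain.
Take all of Tenant V (20 m², value 20) — 29 m² left.
Take all of Tenant L (25 m², value 15) — 4 m² left.
Only 4 m² remain; take 4/25 of Tenant K for value 7×4/25 = 1.12.
Total value = 142.12.

142.12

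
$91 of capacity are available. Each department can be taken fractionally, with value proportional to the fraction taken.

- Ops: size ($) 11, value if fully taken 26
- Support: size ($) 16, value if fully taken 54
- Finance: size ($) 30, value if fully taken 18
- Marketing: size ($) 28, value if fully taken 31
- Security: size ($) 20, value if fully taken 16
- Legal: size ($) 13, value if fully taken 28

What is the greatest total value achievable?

156.8

Rank by value-to-size ratio: Support 54/16≈3.38, Ops 26/11≈2.36, Legal 28/13≈2.15, Marketing 31/28≈1.11, Security 16/20≈0.8, Finance 18/30≈0.6.
Support: take in full, 16 $ for value 54 ; 75 left.
Take all of Ops (11 $, value 26) ; 64 $ left.
All 13 $ of Legal fit (value 28) ; 51 remain.
Take all of Marketing (28 $, value 31) ; 23 $ left.
Take all of Security (20 $, value 16) ; 3 $ left.
Only 3 $ remain; take 3/30 of Finance for value 18×3/30 = 1.8.
Total value = 156.8.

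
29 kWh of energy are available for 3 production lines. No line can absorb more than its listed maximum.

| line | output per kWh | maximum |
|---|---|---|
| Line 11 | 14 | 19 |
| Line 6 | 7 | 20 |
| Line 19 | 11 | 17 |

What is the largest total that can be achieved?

376

Rank by output per kWh: Line 11 14 > Line 19 11 > Line 6 7.
Give Line 11 19 to hit its cap of 19 → 10 left.
Only 10 left; Line 19 takes them to reach 10.
Total = 14×19 + 11×10 = 376.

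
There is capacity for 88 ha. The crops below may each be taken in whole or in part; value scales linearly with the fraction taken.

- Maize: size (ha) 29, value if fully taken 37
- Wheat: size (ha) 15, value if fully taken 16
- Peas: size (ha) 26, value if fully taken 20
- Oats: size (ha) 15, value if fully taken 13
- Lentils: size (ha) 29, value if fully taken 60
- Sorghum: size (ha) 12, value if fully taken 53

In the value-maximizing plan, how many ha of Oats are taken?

Best value per unit of size first: Sorghum 53/12≈4.42, Lentils 60/29≈2.07, Maize 37/29≈1.28, Wheat 16/15≈1.07, Oats 13/15≈0.867, Peas 20/26≈0.769.
Sorghum: take in full, 12 ha for value 53 — 76 left.
Take all of Lentils (29 ha, value 60) — 47 ha left.
Maize: take in full, 29 ha for value 37 — 18 left.
Take all of Wheat (15 ha, value 16) — 3 ha left.
Only 3 ha remain; take 3/15 of Oats for value 13×3/15 = 2.6.

3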